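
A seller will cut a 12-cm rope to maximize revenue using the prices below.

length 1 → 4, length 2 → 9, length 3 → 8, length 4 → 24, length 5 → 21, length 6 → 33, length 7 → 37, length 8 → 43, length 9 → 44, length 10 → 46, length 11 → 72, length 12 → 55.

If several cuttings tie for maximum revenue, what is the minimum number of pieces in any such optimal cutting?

2

Let r[k] be the best obtainable value from length k. For each k, try every first piece i and keep the best of price[i] + r[k−i].
r[1] = 4
r[2] = max(4+4, 9+0) = 9
r[3] = max(4+9, 9+4, 8+0) = 13
r[4] = max(4+13, 9+9, 8+4, 24+0) = 24
r[5] = max(4+24, 9+13, 8+9, 24+4, 21+0) = 28
r[6] = max(4+28, 9+24, 8+13, 24+9, 21+4, 33+0) = 33
r[7] = max(4+33, 9+28, 8+24, …, 33+4, 37+0) = 37
r[8] = max(4+37, 9+33, 8+28, …, 37+4, 43+0) = 48
r[9] = max(4+48, 9+37, 8+33, …, 43+4, 44+0) = 52
r[10] = max(4+52, 9+48, 8+37, …, 44+4, 46+0) = 57
r[11] = max(4+57, 9+52, 8+48, …, 46+4, 72+0) = 72
r[12] = max(4+72, 9+57, 8+52, …, 72+4, 55+0) = 76
Maximum revenue is 76.
Now minimize piece count subject to staying optimal: for each k, pieces[k] = 1 + min over i with p[i]+r[k−i]=r[k] of pieces[k−i].
pieces[9] = 3
pieces[10] = 2
pieces[11] = 1
pieces[12] = 2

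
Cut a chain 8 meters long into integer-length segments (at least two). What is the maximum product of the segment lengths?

Define f[k] = max over 1≤i<k of i · max(k−i, f[k−i]); the inner max lets the remainder stay uncut if that's better.
f[2] = 1*max(1,0) = 1*1 = 1
f[3] = 1*max(2,1) = 1*2 = 2
f[4] = 2*max(2,1) = 2*2 = 4
f[5] = 2*max(3,2) = 2*3 = 6
f[6] = 3*max(3,2) = 3*3 = 9
f[7] = 2*max(5,6) = 2*6 = 12
f[8] = 2*max(6,9) = 2*9 = 18
One optimal split: 3 + 3 + 2; product 3*3*2 = 18.

18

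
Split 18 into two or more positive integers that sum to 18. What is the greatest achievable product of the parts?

Define g[k] = max over 1≤i<k of i · max(k−i, g[k−i]); the inner max lets the remainder stay uncut if that's better.
Small cases: g[2]=1, g[3]=2, g[4]=4, g[5]=6, g[6]=9, g[7]=12, g[8]=18, g[9]=27, g[10]=36, g[11]=54, g[12]=81.
g[13] = max(1×81, 2×54, 3×36, …, 11×2, 12×1) = 108
g[14] = max(1×108, 2×81, 3×54, …, 12×2, 13×1) = 162
g[15] = max(1×162, 2×108, 3×81, …, 13×2, 14×1) = 243
g[16] = max(1×243, 2×162, 3×108, …, 14×2, 15×1) = 324
g[17] = max(1×324, 2×243, 3×162, …, 15×2, 16×1) = 486
g[18] = max(1×486, 2×324, 3×243, …, 16×2, 17×1) = 729
One optimal split: 3 + 3 + 3 + 3 + 3 + 3; product 3×3×3×3×3×3 = 729.

729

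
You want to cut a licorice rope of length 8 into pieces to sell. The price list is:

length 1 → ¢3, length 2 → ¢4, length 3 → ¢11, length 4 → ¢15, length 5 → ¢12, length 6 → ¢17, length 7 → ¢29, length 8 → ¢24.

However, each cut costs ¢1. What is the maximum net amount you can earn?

31

Consider every possible first cut. v[k] is the best of p[i]+v[k−i] over all sellable i≤k, charging 1 whenever i<k.
v[1] = 3
v[2] = max(3+3-1, 4+0) = 5
v[3] = max(3+5-1, 4+3-1, 11+0) = 11
v[4] = max(3+11-1, 4+5-1, 11+3-1, 15+0) = 15
v[5] = max(3+15-1, 4+11-1, 11+5-1, 15+3-1, 12+0) = 17
v[6] = max(3+17-1, 4+15-1, 11+11-1, 15+5-1, 12+3-1, 17+0) = 21
v[7] = max(3+21-1, 4+17-1, 11+15-1, …, 17+3-1, 29+0) = 29
v[8] = max(3+29-1, 4+21-1, 11+17-1, …, 29+3-1, 24+0) = 31
One optimal plan: pieces 7 + 1 (1 cut) → ¢32 − ¢1 = ¢31.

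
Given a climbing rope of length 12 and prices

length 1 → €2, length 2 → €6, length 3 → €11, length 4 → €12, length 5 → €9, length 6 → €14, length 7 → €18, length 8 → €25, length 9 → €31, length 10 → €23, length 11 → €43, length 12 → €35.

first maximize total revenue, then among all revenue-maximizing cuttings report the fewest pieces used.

2

Consider every possible first cut. r[k] is the best of p[i]+r[k−i] over all sellable i≤k.
r[1] = 2
r[2] = 6
r[3] = 11
r[4] = 13  (first piece 1, then r[3]=11)
r[5] = 17  (first piece 2, then r[3]=11)
r[6] = 22  (first piece 3, then r[3]=11)
r[7] = 24  (first piece 1, then r[6]=22)
r[8] = 28  (first piece 2, then r[6]=22)
r[9] = 33  (first piece 3, then r[6]=22)
r[10] = 35  (first piece 1, then r[9]=33)
r[11] = 43
r[12] = 45  (first piece 1, then r[11]=43)
Maximum revenue is €45.
Now minimize piece count subject to staying optimal: for each k, pieces[k] = 1 + min over i with p[i]+r[k−i]=r[k] of pieces[k−i].
pieces[9] = 3
pieces[10] = 4
pieces[11] = 1
pieces[12] = 2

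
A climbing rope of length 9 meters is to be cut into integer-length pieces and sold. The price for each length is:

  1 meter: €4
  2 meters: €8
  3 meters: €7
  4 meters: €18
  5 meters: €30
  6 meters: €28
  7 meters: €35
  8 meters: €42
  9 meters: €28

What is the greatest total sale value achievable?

48

Consider every possible first cut. best[k] is the best of p[i]+best[k−i] over all sellable i≤k.
best[1] = 4
best[2] = 8  (first piece 1, then best[1]=4)
best[3] = 12  (first piece 1, then best[2]=8)
best[4] = 18
best[5] = 30
best[6] = 34  (first piece 1, then best[5]=30)
best[7] = 38  (first piece 1, then best[6]=34)
best[8] = 42  (first piece 1, then best[7]=38)
best[9] = 48  (first piece 4, then best[5]=30)
One optimal cutting: 5 + 4 → €30 + €18 = €48.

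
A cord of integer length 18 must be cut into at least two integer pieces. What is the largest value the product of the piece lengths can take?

Fill g[k] for k=2..18: at each k try every first piece i and multiply by the better of (k−i) uncut or g[k−i].
g[2] = 1·max(1,0) = 1·1 = 1
g[3] = 1·max(2,1) = 1·2 = 2
g[4] = 2·max(2,1) = 2·2 = 4
g[5] = 2·max(3,2) = 2·3 = 6
g[6] = 3·max(3,2) = 3·3 = 9
g[7] = 2·max(5,6) = 2·6 = 12
g[8] = 2·max(6,9) = 2·9 = 18
g[9] = 3·max(6,9) = 3·9 = 27
g[10] = 2·max(8,18) = 2·18 = 36
g[11] = 2·max(9,27) = 2·27 = 54
g[12] = 3·max(9,27) = 3·27 = 81
g[13] = 2·max(11,54) = 2·54 = 108
g[14] = 2·max(12,81) = 2·81 = 162
g[15] = 3·max(12,81) = 3·81 = 243
g[16] = 2·max(14,162) = 2·162 = 324
g[17] = 2·max(15,243) = 2·243 = 486
g[18] = 3·max(15,243) = 3·243 = 729
One optimal split: 3 + 3 + 3 + 3 + 3 + 3; product 3·3·3·3·3·3 = 729.

729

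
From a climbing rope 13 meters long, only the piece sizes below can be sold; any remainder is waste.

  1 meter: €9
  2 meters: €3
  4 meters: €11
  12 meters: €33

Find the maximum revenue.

117

Build best[k] bottom-up: best[k] = max over allowed piece i of (p[i] + best[k−i]).
best[1] = 9
best[2] = max(9+9, 3+0) = 18
best[3] = max(9+18, 3+9) = 27
best[4] = max(9+27, 3+18, 11+0) = 36
best[5] = max(9+36, 3+27, 11+9) = 45
best[6] = max(9+45, 3+36, 11+18) = 54
best[7] = max(9+54, 3+45, 11+27) = 63
best[8] = max(9+63, 3+54, 11+36) = 72
best[9] = max(9+72, 3+63, 11+45) = 81
best[10] = max(9+81, 3+72, 11+54) = 90
best[11] = max(9+90, 3+81, 11+63) = 99
best[12] = max(9+99, 3+90, 11+72, 33+0) = 108
best[13] = max(9+108, 3+99, 11+81, 33+9) = 117
One optimal cutting: 1 + 1 + 1 + 1 + 1 + 1 + 1 + 1 + 1 + 1 + 1 + 1 + 1 → €117.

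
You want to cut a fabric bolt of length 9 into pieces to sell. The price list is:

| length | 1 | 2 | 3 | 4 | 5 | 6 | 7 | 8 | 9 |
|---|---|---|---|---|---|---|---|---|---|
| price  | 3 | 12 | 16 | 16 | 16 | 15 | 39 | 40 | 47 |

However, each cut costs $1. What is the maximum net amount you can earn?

50

Build v[k] bottom-up: v[k] = max over allowed piece i of (p[i] + v[k−i]) − 1 per cut.
v[1] = 3
v[2] = max(3+3-1, 12+0) = 12
v[3] = max(3+12-1, 12+3-1, 16+0) = 16
v[4] = max(3+16-1, 12+12-1, 16+3-1, 16+0) = 23
v[5] = max(3+23-1, 12+16-1, 16+12-1, 16+3-1, 16+0) = 27
v[6] = max(3+27-1, 12+23-1, 16+16-1, 16+12-1, 16+3-1, 15+0) = 34
v[7] = max(3+34-1, 12+27-1, 16+23-1, …, 15+3-1, 39+0) = 39
v[8] = max(3+39-1, 12+34-1, 16+27-1, …, 39+3-1, 40+0) = 45
v[9] = max(3+45-1, 12+39-1, 16+34-1, …, 40+3-1, 47+0) = 50
One optimal plan: pieces 7 + 2 (1 cut) → $51 − $1 = $50.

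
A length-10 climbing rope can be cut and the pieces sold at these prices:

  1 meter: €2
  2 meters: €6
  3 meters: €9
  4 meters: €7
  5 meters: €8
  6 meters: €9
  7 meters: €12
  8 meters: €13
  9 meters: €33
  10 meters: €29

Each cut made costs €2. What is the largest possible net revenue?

33

Build v[k] bottom-up: v[k] = max over allowed piece i of (p[i] + v[k−i]) − 2 per cut.
v[1] = 2
v[2] = max(2+2-2, 6+0) = 6
v[3] = max(2+6-2, 6+2-2, 9+0) = 9
v[4] = max(2+9-2, 6+6-2, 9+2-2, 7+0) = 10
v[5] = max(2+10-2, 6+9-2, 9+6-2, 7+2-2, 8+0) = 13
v[6] = max(2+13-2, 6+10-2, 9+9-2, 7+6-2, 8+2-2, 9+0) = 16
v[7] = max(2+16-2, 6+13-2, 9+10-2, …, 9+2-2, 12+0) = 17
v[8] = max(2+17-2, 6+16-2, 9+13-2, …, 12+2-2, 13+0) = 20
v[9] = max(2+20-2, 6+17-2, 9+16-2, …, 13+2-2, 33+0) = 33
v[10] = max(2+33-2, 6+20-2, 9+17-2, …, 33+2-2, 29+0) = 33
One optimal plan: pieces 9 + 1 (1 cut) → €35 − €2 = €33.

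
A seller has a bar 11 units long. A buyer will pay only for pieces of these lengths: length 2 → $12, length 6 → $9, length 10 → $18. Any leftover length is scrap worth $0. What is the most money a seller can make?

60

Build f[k] bottom-up: f[k] = max over allowed piece i of (p[i] + f[k−i]).
f[1] = 0
f[2] = 12
f[3] = 12
f[4] = 24  (first piece 2, then f[2]=12)
f[5] = 24
f[6] = max(12+24, 9+0) = 36
f[7] = max(12+24, 9+0) = 36
f[8] = max(12+36, 9+12) = 48
f[9] = max(12+36, 9+12) = 48
f[10] = max(12+48, 9+24, 18+0) = 60
f[11] = max(12+48, 9+24, 18+0) = 60
One optimal cutting: pieces 2 + 2 + 2 + 2 + 2 with 1 unit of scrap → $60.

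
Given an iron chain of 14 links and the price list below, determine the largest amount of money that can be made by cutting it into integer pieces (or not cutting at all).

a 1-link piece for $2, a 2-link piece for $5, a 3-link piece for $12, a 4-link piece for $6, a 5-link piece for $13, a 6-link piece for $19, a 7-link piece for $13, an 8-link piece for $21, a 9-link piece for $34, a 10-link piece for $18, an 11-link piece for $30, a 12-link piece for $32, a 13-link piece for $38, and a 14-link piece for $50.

53

Build v[k] bottom-up: v[k] = max over allowed piece i of (p[i] + v[k−i]).
v[1] = 2
v[2] = max(2+2, 5+0) = 5
v[3] = max(2+5, 5+2, 12+0) = 12
v[4] = max(2+12, 5+5, 12+2, 6+0) = 14
v[5] = max(2+14, 5+12, 12+5, 6+2, 13+0) = 17
v[6] = max(2+17, 5+14, 12+12, 6+5, 13+2, 19+0) = 24
v[7] = max(2+24, 5+17, 12+14, …, 19+2, 13+0) = 26
v[8] = max(2+26, 5+24, 12+17, …, 13+2, 21+0) = 29
v[9] = max(2+29, 5+26, 12+24, …, 21+2, 34+0) = 36
v[10] = max(2+36, 5+29, 12+26, …, 34+2, 18+0) = 38
v[11] = max(2+38, 5+36, 12+29, …, 18+2, 30+0) = 41
v[12] = max(2+41, 5+38, 12+36, …, 30+2, 32+0) = 48
v[13] = max(2+48, 5+41, 12+38, …, 32+2, 38+0) = 50
v[14] = max(2+50, 5+48, 12+41, …, 38+2, 50+0) = 53
One optimal cutting: 3 + 3 + 3 + 3 + 2 → $12 + $12 + $12 + $12 + $5 = $53.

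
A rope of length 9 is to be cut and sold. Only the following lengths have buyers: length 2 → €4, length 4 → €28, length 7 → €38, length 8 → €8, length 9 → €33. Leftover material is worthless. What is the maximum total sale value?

56

Let best[k] be the best obtainable value from length k. For each k, try every first piece i and keep the best of price[i] + best[k−i].
best[1] = 0
best[2] = 4
best[3] = 4
best[4] = 28
best[5] = 28
best[6] = 32  (first piece 2, then best[4]=28)
best[7] = 38
best[8] = 56  (first piece 4, then best[4]=28)
best[9] = 56
One optimal cutting: pieces 4 + 4 with 1 cm of scrap → €56.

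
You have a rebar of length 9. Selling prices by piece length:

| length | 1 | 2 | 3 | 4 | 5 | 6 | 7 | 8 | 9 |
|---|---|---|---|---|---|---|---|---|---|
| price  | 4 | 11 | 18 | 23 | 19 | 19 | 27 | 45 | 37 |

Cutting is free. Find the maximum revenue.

Let R[k] be the best obtainable value from length k. For each k, try every first piece i and keep the best of price[i] + R[k−i].
R[1] = 4
R[2] = max(4+4, 11+0) = 11
R[3] = max(4+11, 11+4, 18+0) = 18
R[4] = max(4+18, 11+11, 18+4, 23+0) = 23
R[5] = max(4+23, 11+18, 18+11, 23+4, 19+0) = 29
R[6] = max(4+29, 11+23, 18+18, 23+11, 19+4, 19+0) = 36
R[7] = max(4+36, 11+29, 18+23, …, 19+4, 27+0) = 41
R[8] = max(4+41, 11+36, 18+29, …, 27+4, 45+0) = 47
R[9] = max(4+47, 11+41, 18+36, …, 45+4, 37+0) = 54
One optimal cutting: 3 + 3 + 3 → ₹18 + ₹18 + ₹18 = ₹54.

54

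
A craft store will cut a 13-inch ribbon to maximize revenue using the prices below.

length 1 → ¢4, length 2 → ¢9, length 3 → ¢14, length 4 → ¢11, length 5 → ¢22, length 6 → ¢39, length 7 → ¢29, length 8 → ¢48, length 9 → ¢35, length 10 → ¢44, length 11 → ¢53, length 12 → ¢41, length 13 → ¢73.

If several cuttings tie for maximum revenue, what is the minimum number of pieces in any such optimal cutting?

3

Consider every possible first cut. r[k] is the best of p[i]+r[k−i] over all sellable i≤k.
r[1] = 4
r[2] = 9
r[3] = 14
r[4] = 18  (first piece 1, then r[3]=14)
r[5] = 23  (first piece 2, then r[3]=14)
r[6] = 39
r[7] = 43  (first piece 1, then r[6]=39)
r[8] = 48  (first piece 2, then r[6]=39)
r[9] = 53  (first piece 3, then r[6]=39)
r[10] = 57  (first piece 1, then r[9]=53)
r[11] = 62  (first piece 2, then r[9]=53)
r[12] = 78  (first piece 6, then r[6]=39)
r[13] = 82  (first piece 1, then r[12]=78)
Maximum revenue is ¢82.
Now minimize piece count subject to staying optimal: for each k, pieces[k] = 1 + min over i with p[i]+r[k−i]=r[k] of pieces[k−i].
pieces[10] = 2
pieces[11] = 2
pieces[12] = 2
pieces[13] = 3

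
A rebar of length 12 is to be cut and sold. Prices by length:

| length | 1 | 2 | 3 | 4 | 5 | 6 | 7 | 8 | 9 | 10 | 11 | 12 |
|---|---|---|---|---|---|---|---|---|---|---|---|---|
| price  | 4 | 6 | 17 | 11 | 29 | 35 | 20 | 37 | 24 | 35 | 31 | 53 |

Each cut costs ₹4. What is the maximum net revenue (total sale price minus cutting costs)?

Build r[k] bottom-up: r[k] = max over allowed piece i of (p[i] + r[k−i]) − 4 per cut.
r[1] = 4
r[2] = 6
r[3] = 17
r[4] = 17  (first piece 1, then r[3]=17)
r[5] = 29
r[6] = 35
r[7] = 35  (first piece 1, then r[6]=35)
r[8] = 42  (first piece 3, then r[5]=29)
r[9] = 48  (first piece 3, then r[6]=35)
r[10] = 54  (first piece 5, then r[5]=29)
r[11] = 60  (first piece 5, then r[6]=35)
r[12] = 66  (first piece 6, then r[6]=35)
One optimal plan: pieces 6 + 6 (1 cut) → ₹70 − ₹4 = ₹66.

66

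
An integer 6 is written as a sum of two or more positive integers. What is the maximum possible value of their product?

9

Fill m[k] for k=2..6: at each k try every first piece i and multiply by the better of (k−i) uncut or m[k−i].
m[2] = 1·max(1,0) = 1·1 = 1
m[3] = 1·max(2,1) = 1·2 = 2
m[4] = 2·max(2,1) = 2·2 = 4
m[5] = 2·max(3,2) = 2·3 = 6
m[6] = 3·max(3,2) = 3·3 = 9
One optimal split: 3 + 3; product 3·3 = 9.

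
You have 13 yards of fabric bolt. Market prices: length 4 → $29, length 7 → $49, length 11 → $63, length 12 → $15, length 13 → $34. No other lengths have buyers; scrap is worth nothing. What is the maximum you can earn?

87

Build best[k] bottom-up: best[k] = max over allowed piece i of (p[i] + best[k−i]).
best[1] = 0
best[2] = 0
best[3] = 0
best[4] = 29
best[5] = 29
best[6] = 29
best[7] = max(29+0, 49+0) = 49
best[8] = max(29+29, 49+0) = 58
best[9] = max(29+29, 49+0) = 58
best[10] = max(29+29, 49+0) = 58
best[11] = max(29+49, 49+29, 63+0) = 78
best[12] = max(29+58, 49+29, 63+0, 15+0) = 87
best[13] = max(29+58, 49+29, 63+0, 15+0, 34+0) = 87
One optimal cutting: pieces 4 + 4 + 4 with 1 yard of scrap → $87.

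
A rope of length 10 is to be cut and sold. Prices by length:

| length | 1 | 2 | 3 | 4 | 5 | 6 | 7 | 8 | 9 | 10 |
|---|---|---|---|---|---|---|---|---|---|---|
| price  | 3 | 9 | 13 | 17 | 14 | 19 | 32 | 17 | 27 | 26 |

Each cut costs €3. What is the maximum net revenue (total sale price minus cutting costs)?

Let net[k] be the best obtainable value from length k. For each k, try every first piece i and keep the best of price[i] + net[k−i] minus the 3 cut fee when i<k.
net[1] = 3
net[2] = 9
net[3] = 13
net[4] = 17
net[5] = 19  (first piece 2, then net[3]=13)
net[6] = 23  (first piece 2, then net[4]=17)
net[7] = 32
net[8] = 32  (first piece 1, then net[7]=32)
net[9] = 38  (first piece 2, then net[7]=32)
net[10] = 42  (first piece 3, then net[7]=32)
One optimal plan: pieces 7 + 3 (1 cut) → €45 − €3 = €42.

42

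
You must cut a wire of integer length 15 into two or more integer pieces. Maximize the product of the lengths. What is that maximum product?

Fill P[k] for k=2..15: at each k try every first piece i and multiply by the better of (k−i) uncut or P[k−i].
P[2] = 1×max(1,0) = 1×1 = 1
P[3] = 1×max(2,1) = 1×2 = 2
P[4] = 2×max(2,1) = 2×2 = 4
P[5] = 2×max(3,2) = 2×3 = 6
P[6] = 3×max(3,2) = 3×3 = 9
P[7] = 2×max(5,6) = 2×6 = 12
P[8] = 2×max(6,9) = 2×9 = 18
P[9] = 3×max(6,9) = 3×9 = 27
P[10] = 2×max(8,18) = 2×18 = 36
P[11] = 2×max(9,27) = 2×27 = 54
P[12] = 3×max(9,27) = 3×27 = 81
P[13] = 2×max(11,54) = 2×54 = 108
P[14] = 2×max(12,81) = 2×81 = 162
P[15] = 3×max(12,81) = 3×81 = 243
One optimal split: 3 + 3 + 3 + 3 + 3; product 3×3×3×3×3 = 243.

243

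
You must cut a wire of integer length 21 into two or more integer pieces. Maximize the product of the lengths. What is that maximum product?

Fill m[k] for k=2..21: at each k try every first piece i and multiply by the better of (k−i) uncut or m[k−i].
Small cases: m[2]=1, m[3]=2, m[4]=4, m[5]=6, m[6]=9, m[7]=12, m[8]=18, m[9]=27, m[10]=36, m[11]=54, m[12]=81, m[13]=108.
m[14] = 2*max(12,81) = 2*81 = 162
m[15] = 3*max(12,81) = 3*81 = 243
m[16] = 2*max(14,162) = 2*162 = 324
m[17] = 2*max(15,243) = 2*243 = 486
m[18] = 3*max(15,243) = 3*243 = 729
m[19] = 2*max(17,486) = 2*486 = 972
m[20] = 2*max(18,729) = 2*729 = 1458
m[21] = 3*max(18,729) = 3*729 = 2187
One optimal split: 3 + 3 + 3 + 3 + 3 + 3 + 3; product 3*3*3*3*3*3*3 = 2187.

2187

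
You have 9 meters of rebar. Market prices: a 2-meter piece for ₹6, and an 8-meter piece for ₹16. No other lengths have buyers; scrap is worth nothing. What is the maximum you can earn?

Let best[k] be the best obtainable value from length k. For each k, try every first piece i and keep the best of price[i] + best[k−i].
best[1] = 0
best[2] = 6
best[3] = 6
best[4] = 12  (first piece 2, then best[2]=6)
best[5] = 12
best[6] = 18  (first piece 2, then best[4]=12)
best[7] = 18
best[8] = max(6+18, 16+0) = 24
best[9] = max(6+18, 16+0) = 24
One optimal cutting: pieces 2 + 2 + 2 + 2 with 1 meter of scrap → ₹24.

24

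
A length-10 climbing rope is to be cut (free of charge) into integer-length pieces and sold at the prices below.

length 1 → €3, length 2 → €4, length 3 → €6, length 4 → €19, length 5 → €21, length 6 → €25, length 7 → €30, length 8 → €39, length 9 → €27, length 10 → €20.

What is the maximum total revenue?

Consider every possible first cut. R[k] is the best of p[i]+R[k−i] over all sellable i≤k.
R[1] = 3
R[2] = 6  (first piece 1, then R[1]=3)
R[3] = 9  (first piece 1, then R[2]=6)
R[4] = 19
R[5] = 22  (first piece 1, then R[4]=19)
R[6] = 25  (first piece 1, then R[5]=22)
R[7] = 30
R[8] = 39
R[9] = 42  (first piece 1, then R[8]=39)
R[10] = 45  (first piece 1, then R[9]=42)
One optimal cutting: 8 + 1 + 1 → €39 + €3 + €3 = €45.

45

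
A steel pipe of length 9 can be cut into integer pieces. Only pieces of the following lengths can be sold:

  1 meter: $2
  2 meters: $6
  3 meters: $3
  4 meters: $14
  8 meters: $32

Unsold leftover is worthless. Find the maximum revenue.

34

Let r[k] be the best obtainable value from length k. For each k, try every first piece i and keep the best of price[i] + r[k−i].
r[1] = 2
r[2] = max(2+2, 6+0) = 6
r[3] = max(2+6, 6+2, 3+0) = 8
r[4] = max(2+8, 6+6, 3+2, 14+0) = 14
r[5] = max(2+14, 6+8, 3+6, 14+2) = 16
r[6] = max(2+16, 6+14, 3+8, 14+6) = 20
r[7] = max(2+20, 6+16, 3+14, 14+8) = 22
r[8] = max(2+22, 6+20, 3+16, 14+14, 32+0) = 32
r[9] = max(2+32, 6+22, 3+20, 14+16, 32+2) = 34
One optimal cutting: 8 + 1 → $34.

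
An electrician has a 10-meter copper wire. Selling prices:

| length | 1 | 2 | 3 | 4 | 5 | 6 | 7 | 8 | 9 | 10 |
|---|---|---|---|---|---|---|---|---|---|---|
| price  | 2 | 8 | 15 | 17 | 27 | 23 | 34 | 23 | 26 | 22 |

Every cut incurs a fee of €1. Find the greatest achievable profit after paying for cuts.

53

Consider every possible first cut. net[k] is the best of p[i]+net[k−i] over all sellable i≤k, charging 1 whenever i<k.
net[1] = 2
net[2] = 8
net[3] = 15
net[4] = 17
net[5] = 27
net[6] = 29  (first piece 3, then net[3]=15)
net[7] = 34  (first piece 2, then net[5]=27)
net[8] = 41  (first piece 3, then net[5]=27)
net[9] = 43  (first piece 3, then net[6]=29)
net[10] = 53  (first piece 5, then net[5]=27)
One optimal plan: pieces 5 + 5 (1 cut) → €54 − €1 = €53.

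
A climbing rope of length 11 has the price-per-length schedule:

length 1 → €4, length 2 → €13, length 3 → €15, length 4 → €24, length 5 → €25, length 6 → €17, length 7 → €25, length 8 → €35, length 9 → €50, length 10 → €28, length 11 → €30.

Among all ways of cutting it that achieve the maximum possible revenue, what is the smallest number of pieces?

Build r[k] bottom-up: r[k] = max over allowed piece i of (p[i] + r[k−i]).
r[1] = 4
r[2] = 13
r[3] = 17  (first piece 1, then r[2]=13)
r[4] = 26  (first piece 2, then r[2]=13)
r[5] = 30  (first piece 1, then r[4]=26)
r[6] = 39  (first piece 2, then r[4]=26)
r[7] = 43  (first piece 1, then r[6]=39)
r[8] = 52  (first piece 2, then r[6]=39)
r[9] = 56  (first piece 1, then r[8]=52)
r[10] = 65  (first piece 2, then r[8]=52)
r[11] = 69  (first piece 1, then r[10]=65)
Maximum revenue is €69.
Now minimize piece count subject to staying optimal: for each k, pieces[k] = 1 + min over i with p[i]+r[k−i]=r[k] of pieces[k−i].
pieces[8] = 4
pieces[9] = 5
pieces[10] = 5
pieces[11] = 6

6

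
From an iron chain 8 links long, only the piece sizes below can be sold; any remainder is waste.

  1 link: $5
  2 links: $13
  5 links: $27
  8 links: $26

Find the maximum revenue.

Build r[k] bottom-up: r[k] = max over allowed piece i of (p[i] + r[k−i]).
r[1] = 5
r[2] = max(5+5, 13+0) = 13
r[3] = max(5+13, 13+5) = 18
r[4] = max(5+18, 13+13) = 26
r[5] = max(5+26, 13+18, 27+0) = 31
r[6] = max(5+31, 13+26, 27+5) = 39
r[7] = max(5+39, 13+31, 27+13) = 44
r[8] = max(5+44, 13+39, 27+18, 26+0) = 52
One optimal cutting: 2 + 2 + 2 + 2 → $52.

52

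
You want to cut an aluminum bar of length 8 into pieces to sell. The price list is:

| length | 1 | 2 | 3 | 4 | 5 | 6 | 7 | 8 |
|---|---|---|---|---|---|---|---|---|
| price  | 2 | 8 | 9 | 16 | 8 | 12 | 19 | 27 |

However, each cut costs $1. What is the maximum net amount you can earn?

31

Build net[k] bottom-up: net[k] = max over allowed piece i of (p[i] + net[k−i]) − 1 per cut.
net[1] = 2
net[2] = max(2+2-1, 8+0) = 8
net[3] = max(2+8-1, 8+2-1, 9+0) = 9
net[4] = max(2+9-1, 8+8-1, 9+2-1, 16+0) = 16
net[5] = max(2+16-1, 8+9-1, 9+8-1, 16+2-1, 8+0) = 17
net[6] = max(2+17-1, 8+16-1, 9+9-1, 16+8-1, 8+2-1, 12+0) = 23
net[7] = max(2+23-1, 8+17-1, 9+16-1, …, 12+2-1, 19+0) = 24
net[8] = max(2+24-1, 8+23-1, 9+17-1, …, 19+2-1, 27+0) = 31
One optimal plan: pieces 4 + 4 (1 cut) → $32 − $1 = $31.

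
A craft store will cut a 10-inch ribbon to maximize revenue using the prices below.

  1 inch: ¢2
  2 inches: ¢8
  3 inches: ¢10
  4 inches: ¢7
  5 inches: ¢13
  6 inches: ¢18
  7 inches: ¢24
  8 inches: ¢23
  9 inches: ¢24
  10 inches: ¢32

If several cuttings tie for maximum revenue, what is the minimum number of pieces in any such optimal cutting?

Consider every possible first cut. r[k] is the best of p[i]+r[k−i] over all sellable i≤k.
r[1] = 2
r[2] = 8
r[3] = 10  (first piece 1, then r[2]=8)
r[4] = 16  (first piece 2, then r[2]=8)
r[5] = 18  (first piece 1, then r[4]=16)
r[6] = 24  (first piece 2, then r[4]=16)
r[7] = 26  (first piece 1, then r[6]=24)
r[8] = 32  (first piece 2, then r[6]=24)
r[9] = 34  (first piece 1, then r[8]=32)
r[10] = 40  (first piece 2, then r[8]=32)
Maximum revenue is ¢40.
Now minimize piece count subject to staying optimal: for each k, pieces[k] = 1 + min over i with p[i]+r[k−i]=r[k] of pieces[k−i].
pieces[7] = 3
pieces[8] = 4
pieces[9] = 4
pieces[10] = 5

5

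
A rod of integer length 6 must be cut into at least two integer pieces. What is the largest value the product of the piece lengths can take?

9

Define m[k] = max over 1≤i<k of i · max(k−i, m[k−i]); the inner max lets the remainder stay uncut if that's better.
m[2] = 1×max(1,0) = 1×1 = 1
m[3] = 1×max(2,1) = 1×2 = 2
m[4] = 2×max(2,1) = 2×2 = 4
m[5] = 2×max(3,2) = 2×3 = 6
m[6] = 3×max(3,2) = 3×3 = 9
One optimal split: 3 + 3; product 3×3 = 9.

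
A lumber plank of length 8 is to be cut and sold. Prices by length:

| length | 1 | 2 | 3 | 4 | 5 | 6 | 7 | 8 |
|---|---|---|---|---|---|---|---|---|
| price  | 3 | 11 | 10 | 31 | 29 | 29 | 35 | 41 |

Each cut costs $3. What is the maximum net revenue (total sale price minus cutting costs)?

59

Let net[k] be the best obtainable value from length k. For each k, try every first piece i and keep the best of price[i] + net[k−i] minus the 3 cut fee when i<k.
net[1] = 3
net[2] = max(3+3-3, 11+0) = 11
net[3] = max(3+11-3, 11+3-3, 10+0) = 11
net[4] = max(3+11-3, 11+11-3, 10+3-3, 31+0) = 31
net[5] = max(3+31-3, 11+11-3, 10+11-3, 31+3-3, 29+0) = 31
net[6] = max(3+31-3, 11+31-3, 10+11-3, 31+11-3, 29+3-3, 29+0) = 39
net[7] = max(3+39-3, 11+31-3, 10+31-3, …, 29+3-3, 35+0) = 39
net[8] = max(3+39-3, 11+39-3, 10+31-3, …, 35+3-3, 41+0) = 59
One optimal plan: pieces 4 + 4 (1 cut) → $62 − $3 = $59.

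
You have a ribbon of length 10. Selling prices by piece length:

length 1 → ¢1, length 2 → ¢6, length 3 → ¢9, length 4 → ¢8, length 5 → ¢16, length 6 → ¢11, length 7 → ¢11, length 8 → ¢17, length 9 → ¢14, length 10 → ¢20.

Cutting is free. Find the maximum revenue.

32

Build v[k] bottom-up: v[k] = max over allowed piece i of (p[i] + v[k−i]).
v[1] = 1
v[2] = 6
v[3] = 9
v[4] = 12  (first piece 2, then v[2]=6)
v[5] = 16
v[6] = 18  (first piece 2, then v[4]=12)
v[7] = 22  (first piece 2, then v[5]=16)
v[8] = 25  (first piece 3, then v[5]=16)
v[9] = 28  (first piece 2, then v[7]=22)
v[10] = 32  (first piece 5, then v[5]=16)
One optimal cutting: 5 + 5 → ¢16 + ¢16 = ¢32.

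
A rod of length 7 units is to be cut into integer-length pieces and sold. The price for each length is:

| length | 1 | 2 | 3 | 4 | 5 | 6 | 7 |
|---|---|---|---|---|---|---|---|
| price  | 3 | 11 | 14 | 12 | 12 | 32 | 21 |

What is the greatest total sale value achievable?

36

Build best[k] bottom-up: best[k] = max over allowed piece i of (p[i] + best[k−i]).
best[1] = 3
best[2] = max(3+3, 11+0) = 11
best[3] = max(3+11, 11+3, 14+0) = 14
best[4] = max(3+14, 11+11, 14+3, 12+0) = 22
best[5] = max(3+22, 11+14, 14+11, 12+3, 12+0) = 25
best[6] = max(3+25, 11+22, 14+14, 12+11, 12+3, 32+0) = 33
best[7] = max(3+33, 11+25, 14+22, …, 32+3, 21+0) = 36
One optimal cutting: 2 + 2 + 2 + 1 → €11 + €11 + €11 + €3 = €36.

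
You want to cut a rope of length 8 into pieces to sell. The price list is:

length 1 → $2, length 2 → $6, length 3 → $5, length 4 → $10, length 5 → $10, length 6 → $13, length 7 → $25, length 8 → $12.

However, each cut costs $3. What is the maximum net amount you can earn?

Build r[k] bottom-up: r[k] = max over allowed piece i of (p[i] + r[k−i]) − 3 per cut.
r[1] = 2
r[2] = max(2+2-3, 6+0) = 6
r[3] = max(2+6-3, 6+2-3, 5+0) = 5
r[4] = max(2+5-3, 6+6-3, 5+2-3, 10+0) = 10
r[5] = max(2+10-3, 6+5-3, 5+6-3, 10+2-3, 10+0) = 10
r[6] = max(2+10-3, 6+10-3, 5+5-3, 10+6-3, 10+2-3, 13+0) = 13
r[7] = max(2+13-3, 6+10-3, 5+10-3, …, 13+2-3, 25+0) = 25
r[8] = max(2+25-3, 6+13-3, 5+10-3, …, 25+2-3, 12+0) = 24
One optimal plan: pieces 7 + 1 (1 cut) → $27 − $3 = $24.

24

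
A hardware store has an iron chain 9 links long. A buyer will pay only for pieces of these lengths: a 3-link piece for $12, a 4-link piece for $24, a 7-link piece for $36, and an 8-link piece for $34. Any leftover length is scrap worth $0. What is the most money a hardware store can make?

Build r[k] bottom-up: r[k] = max over allowed piece i of (p[i] + r[k−i]).
r[1] = 0
r[2] = 0
r[3] = 12
r[4] = 24
r[5] = 24
r[6] = 24
r[7] = 36  (first piece 3, then r[4]=24)
r[8] = 48  (first piece 4, then r[4]=24)
r[9] = 48
One optimal cutting: pieces 4 + 4 with 1 link of scrap → $48.

48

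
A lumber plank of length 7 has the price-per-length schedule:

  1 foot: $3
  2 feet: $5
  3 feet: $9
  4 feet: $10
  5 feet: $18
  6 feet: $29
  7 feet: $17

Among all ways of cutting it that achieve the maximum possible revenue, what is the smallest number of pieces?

Consider every possible first cut. r[k] is the best of p[i]+r[k−i] over all sellable i≤k.
r[1] = 3
r[2] = max(3+3, 5+0) = 6
r[3] = max(3+6, 5+3, 9+0) = 9
r[4] = max(3+9, 5+6, 9+3, 10+0) = 12
r[5] = max(3+12, 5+9, 9+6, 10+3, 18+0) = 18
r[6] = max(3+18, 5+12, 9+9, 10+6, 18+3, 29+0) = 29
r[7] = max(3+29, 5+18, 9+12, …, 29+3, 17+0) = 32
Maximum revenue is $32.
Now minimize piece count subject to staying optimal: for each k, pieces[k] = 1 + min over i with p[i]+r[k−i]=r[k] of pieces[k−i].
pieces[4] = 2
pieces[5] = 1
pieces[6] = 1
pieces[7] = 2

2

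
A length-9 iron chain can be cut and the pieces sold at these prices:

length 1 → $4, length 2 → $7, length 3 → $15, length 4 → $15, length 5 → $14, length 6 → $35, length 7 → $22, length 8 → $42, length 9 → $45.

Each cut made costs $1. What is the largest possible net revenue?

49

Build net[k] bottom-up: net[k] = max over allowed piece i of (p[i] + net[k−i]) − 1 per cut.
net[1] = 4
net[2] = max(4+4-1, 7+0) = 7
net[3] = max(4+7-1, 7+4-1, 15+0) = 15
net[4] = max(4+15-1, 7+7-1, 15+4-1, 15+0) = 18
net[5] = max(4+18-1, 7+15-1, 15+7-1, 15+4-1, 14+0) = 21
net[6] = max(4+21-1, 7+18-1, 15+15-1, 15+7-1, 14+4-1, 35+0) = 35
net[7] = max(4+35-1, 7+21-1, 15+18-1, …, 35+4-1, 22+0) = 38
net[8] = max(4+38-1, 7+35-1, 15+21-1, …, 22+4-1, 42+0) = 42
net[9] = max(4+42-1, 7+38-1, 15+35-1, …, 42+4-1, 45+0) = 49
One optimal plan: pieces 6 + 3 (1 cut) → $50 − $1 = $49.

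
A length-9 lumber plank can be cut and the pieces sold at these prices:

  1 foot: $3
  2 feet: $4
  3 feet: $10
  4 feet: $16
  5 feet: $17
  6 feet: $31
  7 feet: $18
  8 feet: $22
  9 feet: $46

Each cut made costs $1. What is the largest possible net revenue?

46

Let net[k] be the best obtainable value from length k. For each k, try every first piece i and keep the best of price[i] + net[k−i] minus the 1 cut fee when i<k.
net[1] = 3
net[2] = 5  (first piece 1, then net[1]=3)
net[3] = 10
net[4] = 16
net[5] = 18  (first piece 1, then net[4]=16)
net[6] = 31
net[7] = 33  (first piece 1, then net[6]=31)
net[8] = 35  (first piece 1, then net[7]=33)
net[9] = 46
Best is to make no cuts and sell whole for $46.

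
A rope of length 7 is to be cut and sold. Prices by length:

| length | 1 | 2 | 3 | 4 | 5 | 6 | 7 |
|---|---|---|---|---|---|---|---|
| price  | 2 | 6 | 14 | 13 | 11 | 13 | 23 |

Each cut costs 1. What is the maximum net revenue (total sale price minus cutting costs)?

Let v[k] be the best obtainable value from length k. For each k, try every first piece i and keep the best of price[i] + v[k−i] minus the 1 cut fee when i<k.
v[1] = 2
v[2] = 6
v[3] = 14
v[4] = 15  (first piece 1, then v[3]=14)
v[5] = 19  (first piece 2, then v[3]=14)
v[6] = 27  (first piece 3, then v[3]=14)
v[7] = 28  (first piece 1, then v[6]=27)
One optimal plan: pieces 3 + 3 + 1 (2 cuts) → 30 − 2 = 28.

28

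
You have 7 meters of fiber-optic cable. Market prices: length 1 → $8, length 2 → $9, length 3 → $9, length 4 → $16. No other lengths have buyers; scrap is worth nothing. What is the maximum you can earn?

56

Let f[k] be the best obtainable value from length k. For each k, try every first piece i and keep the best of price[i] + f[k−i].
f[1] = 8
f[2] = max(8+8, 9+0) = 16
f[3] = max(8+16, 9+8, 9+0) = 24
f[4] = max(8+24, 9+16, 9+8, 16+0) = 32
f[5] = max(8+32, 9+24, 9+16, 16+8) = 40
f[6] = max(8+40, 9+32, 9+24, 16+16) = 48
f[7] = max(8+48, 9+40, 9+32, 16+24) = 56
One optimal cutting: 1 + 1 + 1 + 1 + 1 + 1 + 1 → $56.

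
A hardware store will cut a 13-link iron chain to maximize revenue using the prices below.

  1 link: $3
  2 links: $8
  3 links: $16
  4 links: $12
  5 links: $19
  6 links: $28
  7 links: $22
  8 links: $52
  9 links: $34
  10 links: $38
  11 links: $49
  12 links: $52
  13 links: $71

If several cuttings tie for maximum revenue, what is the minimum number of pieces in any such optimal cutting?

Build r[k] bottom-up: r[k] = max over allowed piece i of (p[i] + r[k−i]).
r[1] = 3
r[2] = max(3+3, 8+0) = 8
r[3] = max(3+8, 8+3, 16+0) = 16
r[4] = max(3+16, 8+8, 16+3, 12+0) = 19
r[5] = max(3+19, 8+16, 16+8, 12+3, 19+0) = 24
r[6] = max(3+24, 8+19, 16+16, 12+8, 19+3, 28+0) = 32
r[7] = max(3+32, 8+24, 16+19, …, 28+3, 22+0) = 35
r[8] = max(3+35, 8+32, 16+24, …, 22+3, 52+0) = 52
r[9] = max(3+52, 8+35, 16+32, …, 52+3, 34+0) = 55
r[10] = max(3+55, 8+52, 16+35, …, 34+3, 38+0) = 60
r[11] = max(3+60, 8+55, 16+52, …, 38+3, 49+0) = 68
r[12] = max(3+68, 8+60, 16+55, …, 49+3, 52+0) = 71
r[13] = max(3+71, 8+68, 16+60, …, 52+3, 71+0) = 76
Maximum revenue is $76.
Now minimize piece count subject to staying optimal: for each k, pieces[k] = 1 + min over i with p[i]+r[k−i]=r[k] of pieces[k−i].
pieces[10] = 2
pieces[11] = 2
pieces[12] = 3
pieces[13] = 3

3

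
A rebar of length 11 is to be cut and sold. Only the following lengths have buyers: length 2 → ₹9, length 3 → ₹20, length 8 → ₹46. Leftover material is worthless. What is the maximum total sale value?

69

Build best[k] bottom-up: best[k] = max over allowed piece i of (p[i] + best[k−i]).
best[1] = 0
best[2] = 9
best[3] = max(9+0, 20+0) = 20
best[4] = max(9+9, 20+0) = 20
best[5] = max(9+20, 20+9) = 29
best[6] = max(9+20, 20+20) = 40
best[7] = max(9+29, 20+20) = 40
best[8] = max(9+40, 20+29, 46+0) = 49
best[9] = max(9+40, 20+40, 46+0) = 60
best[10] = max(9+49, 20+40, 46+9) = 60
best[11] = max(9+60, 20+49, 46+20) = 69
One optimal cutting: 3 + 3 + 3 + 2 → ₹69.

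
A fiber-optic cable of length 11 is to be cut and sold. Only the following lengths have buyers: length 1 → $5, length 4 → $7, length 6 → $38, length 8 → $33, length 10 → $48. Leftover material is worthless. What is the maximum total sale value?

Build r[k] bottom-up: r[k] = max over allowed piece i of (p[i] + r[k−i]).
r[1] = 5
r[2] = 10  (first piece 1, then r[1]=5)
r[3] = 15  (first piece 1, then r[2]=10)
r[4] = max(5+15, 7+0) = 20
r[5] = max(5+20, 7+5) = 25
r[6] = max(5+25, 7+10, 38+0) = 38
r[7] = max(5+38, 7+15, 38+5) = 43
r[8] = max(5+43, 7+20, 38+10, 33+0) = 48
r[9] = max(5+48, 7+25, 38+15, 33+5) = 53
r[10] = max(5+53, 7+38, 38+20, 33+10, 48+0) = 58
r[11] = max(5+58, 7+43, 38+25, 33+15, 48+5) = 63
One optimal cutting: 6 + 1 + 1 + 1 + 1 + 1 → $63.

63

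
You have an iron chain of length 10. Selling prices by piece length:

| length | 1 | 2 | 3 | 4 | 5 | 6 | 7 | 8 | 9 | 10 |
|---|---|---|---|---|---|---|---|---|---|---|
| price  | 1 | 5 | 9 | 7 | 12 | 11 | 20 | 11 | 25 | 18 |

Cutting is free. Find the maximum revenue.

Let r[k] be the best obtainable value from length k. For each k, try every first piece i and keep the best of price[i] + r[k−i].
r[1] = 1
r[2] = max(1+1, 5+0) = 5
r[3] = max(1+5, 5+1, 9+0) = 9
r[4] = max(1+9, 5+5, 9+1, 7+0) = 10
r[5] = max(1+10, 5+9, 9+5, 7+1, 12+0) = 14
r[6] = max(1+14, 5+10, 9+9, 7+5, 12+1, 11+0) = 18
r[7] = max(1+18, 5+14, 9+10, …, 11+1, 20+0) = 20
r[8] = max(1+20, 5+18, 9+14, …, 20+1, 11+0) = 23
r[9] = max(1+23, 5+20, 9+18, …, 11+1, 25+0) = 27
r[10] = max(1+27, 5+23, 9+20, …, 25+1, 18+0) = 29
One optimal cutting: 7 + 3 → $20 + $9 = $29.

29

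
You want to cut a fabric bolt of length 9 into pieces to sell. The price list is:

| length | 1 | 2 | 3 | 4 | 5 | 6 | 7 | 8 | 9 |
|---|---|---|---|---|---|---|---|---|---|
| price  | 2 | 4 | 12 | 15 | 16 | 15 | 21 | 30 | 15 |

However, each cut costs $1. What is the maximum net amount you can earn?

34

Consider every possible first cut. r[k] is the best of p[i]+r[k−i] over all sellable i≤k, charging 1 whenever i<k.
r[1] = 2
r[2] = max(2+2-1, 4+0) = 4
r[3] = max(2+4-1, 4+2-1, 12+0) = 12
r[4] = max(2+12-1, 4+4-1, 12+2-1, 15+0) = 15
r[5] = max(2+15-1, 4+12-1, 12+4-1, 15+2-1, 16+0) = 16
r[6] = max(2+16-1, 4+15-1, 12+12-1, 15+4-1, 16+2-1, 15+0) = 23
r[7] = max(2+23-1, 4+16-1, 12+15-1, …, 15+2-1, 21+0) = 26
r[8] = max(2+26-1, 4+23-1, 12+16-1, …, 21+2-1, 30+0) = 30
r[9] = max(2+30-1, 4+26-1, 12+23-1, …, 30+2-1, 15+0) = 34
One optimal plan: pieces 3 + 3 + 3 (2 cuts) → $36 − $2 = $34.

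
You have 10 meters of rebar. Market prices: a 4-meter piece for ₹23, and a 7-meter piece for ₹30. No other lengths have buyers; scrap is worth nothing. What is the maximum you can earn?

46

Build f[k] bottom-up: f[k] = max over allowed piece i of (p[i] + f[k−i]).
f[1] = 0
f[2] = 0
f[3] = 0
f[4] = 23
f[5] = 23
f[6] = 23
f[7] = max(23+0, 30+0) = 30
f[8] = max(23+23, 30+0) = 46
f[9] = max(23+23, 30+0) = 46
f[10] = max(23+23, 30+0) = 46
One optimal cutting: pieces 4 + 4 with 2 meters of scrap → ₹46.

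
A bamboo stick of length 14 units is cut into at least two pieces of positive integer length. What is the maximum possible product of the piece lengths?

Let g[k] be the best product for length k (with at least one cut). For each first piece i, the rest contributes max(k−i, g[k−i]).
g[2] = 1·max(1,0) = 1·1 = 1
g[3] = max(1·2, 2·1) = 2
g[4] = max(1·3, 2·2, 3·1) = 4
g[5] = max(1·4, 2·3, 3·2, 4·1) = 6
g[6] = max(1·6, 2·4, 3·3, 4·2, 5·1) = 9
g[7] = max(1·9, 2·6, 3·4, 4·3, 5·2, 6·1) = 12
g[8] = max(1·12, 2·9, 3·6, …, 6·2, 7·1) = 18
g[9] = max(1·18, 2·12, 3·9, …, 7·2, 8·1) = 27
g[10] = max(1·27, 2·18, 3·12, …, 8·2, 9·1) = 36
g[11] = max(1·36, 2·27, 3·18, …, 9·2, 10·1) = 54
g[12] = max(1·54, 2·36, 3·27, …, 10·2, 11·1) = 81
g[13] = max(1·81, 2·54, 3·36, …, 11·2, 12·1) = 108
g[14] = max(1·108, 2·81, 3·54, …, 12·2, 13·1) = 162
One optimal split: 3 + 3 + 3 + 3 + 2; product 3·3·3·3·2 = 162.

162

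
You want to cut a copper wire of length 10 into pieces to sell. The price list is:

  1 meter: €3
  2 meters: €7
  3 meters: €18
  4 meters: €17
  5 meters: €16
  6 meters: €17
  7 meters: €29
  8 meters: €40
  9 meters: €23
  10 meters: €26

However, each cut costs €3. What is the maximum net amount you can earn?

48

Let v[k] be the best obtainable value from length k. For each k, try every first piece i and keep the best of price[i] + v[k−i] minus the 3 cut fee when i<k.
v[1] = 3
v[2] = max(3+3-3, 7+0) = 7
v[3] = max(3+7-3, 7+3-3, 18+0) = 18
v[4] = max(3+18-3, 7+7-3, 18+3-3, 17+0) = 18
v[5] = max(3+18-3, 7+18-3, 18+7-3, 17+3-3, 16+0) = 22
v[6] = max(3+22-3, 7+18-3, 18+18-3, 17+7-3, 16+3-3, 17+0) = 33
v[7] = max(3+33-3, 7+22-3, 18+18-3, …, 17+3-3, 29+0) = 33
v[8] = max(3+33-3, 7+33-3, 18+22-3, …, 29+3-3, 40+0) = 40
v[9] = max(3+40-3, 7+33-3, 18+33-3, …, 40+3-3, 23+0) = 48
v[10] = max(3+48-3, 7+40-3, 18+33-3, …, 23+3-3, 26+0) = 48
One optimal plan: pieces 3 + 3 + 3 + 1 (3 cuts) → €57 − €9 = €48.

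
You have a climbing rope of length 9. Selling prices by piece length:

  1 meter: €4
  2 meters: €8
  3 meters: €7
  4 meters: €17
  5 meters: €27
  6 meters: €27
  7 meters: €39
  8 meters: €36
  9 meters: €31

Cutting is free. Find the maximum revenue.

Build R[k] bottom-up: R[k] = max over allowed piece i of (p[i] + R[k−i]).
R[1] = 4
R[2] = max(4+4, 8+0) = 8
R[3] = max(4+8, 8+4, 7+0) = 12
R[4] = max(4+12, 8+8, 7+4, 17+0) = 17
R[5] = max(4+17, 8+12, 7+8, 17+4, 27+0) = 27
R[6] = max(4+27, 8+17, 7+12, 17+8, 27+4, 27+0) = 31
R[7] = max(4+31, 8+27, 7+17, …, 27+4, 39+0) = 39
R[8] = max(4+39, 8+31, 7+27, …, 39+4, 36+0) = 43
R[9] = max(4+43, 8+39, 7+31, …, 36+4, 31+0) = 47
One optimal cutting: 7 + 1 + 1 → €39 + €4 + €4 = €47.

47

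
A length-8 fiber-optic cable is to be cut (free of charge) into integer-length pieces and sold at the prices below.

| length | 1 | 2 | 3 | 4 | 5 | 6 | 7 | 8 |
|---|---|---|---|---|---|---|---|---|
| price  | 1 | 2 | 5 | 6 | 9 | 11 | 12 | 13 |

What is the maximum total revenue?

Let best[k] be the best obtainable value from length k. For each k, try every first piece i and keep the best of price[i] + best[k−i].
best[1] = 1
best[2] = max(1+1, 2+0) = 2
best[3] = max(1+2, 2+1, 5+0) = 5
best[4] = max(1+5, 2+2, 5+1, 6+0) = 6
best[5] = max(1+6, 2+5, 5+2, 6+1, 9+0) = 9
best[6] = max(1+9, 2+6, 5+5, 6+2, 9+1, 11+0) = 11
best[7] = max(1+11, 2+9, 5+6, …, 11+1, 12+0) = 12
best[8] = max(1+12, 2+11, 5+9, …, 12+1, 13+0) = 14
One optimal cutting: 5 + 3 → $9 + $5 = $14.

14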